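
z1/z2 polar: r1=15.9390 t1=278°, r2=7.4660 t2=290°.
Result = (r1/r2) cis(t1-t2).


r = 15.9390 / 7.4660 = 2.1349
theta = 278° - 290° = -12° = 348° (mod 360)

2.1349 cis(348°)


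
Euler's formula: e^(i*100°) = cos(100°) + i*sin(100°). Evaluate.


cos(100°) = -0.1736
sin(100°) = 0.9848

e^(i*100°) = -0.1736 + 0.9848i


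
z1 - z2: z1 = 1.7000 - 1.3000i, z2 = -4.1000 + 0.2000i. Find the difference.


Real: 1.7 + 4.1 = 5.8
Imag: -1.3 - 0.2 = -1.5

5.8000 - 1.5000i


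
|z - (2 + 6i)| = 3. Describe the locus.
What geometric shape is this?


|z - z0| = r is a circle with center z0 and radius r.
Center = (2, 6), radius = 3

Circle with center (2, 6) and radius 3


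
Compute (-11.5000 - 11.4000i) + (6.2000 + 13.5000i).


Real: -11.5 + 6.2 = -5.3
Imag: -11.4 + 13.5 = 2.1

-5.3000 + 2.1000i


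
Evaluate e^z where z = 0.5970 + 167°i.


e^0.5970 = 1.8167
cos(167°) = -0.97437
sin(167°) = 0.22495
Real = 1.8167*(-0.97437) = -1.7701
Imag = 1.8167*0.22495 = 0.4087

-1.7701 + 0.4087i


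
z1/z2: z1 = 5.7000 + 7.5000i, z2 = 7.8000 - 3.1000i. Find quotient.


Conjugate of z2 = 7.8000 + 3.1000i
Numerator: (5.7000 + 7.5000i)(7.8000 + 3.1000i) = 21.2100 + 76.1700i
Denominator: 7.8^2 + (-3.1)^2 = 70.45
Result = (21.2100 + 76.1700i)/70.45

0.3011 + 1.0812i


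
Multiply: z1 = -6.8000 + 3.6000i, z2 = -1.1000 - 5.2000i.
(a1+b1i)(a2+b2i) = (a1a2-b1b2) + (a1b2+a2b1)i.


Real = -6.8*(-1.1) - 3.6*(-5.2) = 7.48 - (-18.72) = 26.2
Imag = -6.8*(-5.2) - (1.1)*3.6 = 35.36 - (3.96) = 31.4

26.2000 + 31.4000i


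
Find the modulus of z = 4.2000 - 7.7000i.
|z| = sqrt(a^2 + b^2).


|z| = sqrt(4.2^2 + (-7.7)^2) = sqrt(17.64 + 59.29) = sqrt(76.93) = 8.7710

|z| = 8.7710


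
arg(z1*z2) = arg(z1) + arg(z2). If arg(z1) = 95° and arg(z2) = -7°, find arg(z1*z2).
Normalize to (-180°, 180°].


arg(z1*z2) = 95° - 7° = 88°
Normalized to (-180°, 180°]: 88°

88°


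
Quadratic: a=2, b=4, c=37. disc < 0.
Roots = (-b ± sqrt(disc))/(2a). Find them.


disc = 4^2 - 4*2*37 = 16 - 296 = -280
sqrt(|disc|) = sqrt(280) = 16.7332
Real part = -4/(2*2) = -1.0000
Imag part = 16.7332/(2*2) = 4.1833

-1.0000 ± 4.1833i


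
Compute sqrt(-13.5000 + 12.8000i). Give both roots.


|z| = sqrt(182.25+163.84) = 18.6035
sqrt((|z|+a)/2) = sqrt((18.6035+(-13.5))/2) = sqrt(2.5517) = 1.5974
sqrt((|z|-a)/2) = sqrt((18.6035-(-13.5))/2) = sqrt(16.0517) = 4.0065

±(1.5974 + 4.0065i) i.e. 1.5974 + 4.0065i and -1.5974 - 4.0065i


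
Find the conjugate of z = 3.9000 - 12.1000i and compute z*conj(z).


z_bar = 3.9000 + 12.1000i
z*z_bar = 3.9^2 + (-12.1)^2 = 15.21 + 146.41 = 161.62

z_bar = 3.9000 + 12.1000i, z*z_bar = 161.62


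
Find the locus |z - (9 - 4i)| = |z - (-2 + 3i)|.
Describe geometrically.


Equal distances means the locus is the perpendicular bisector of z1 and z2.
Midpoint = ((9+(-2))/2, (-4+3)/2) = (3.5000, -0.5000)

Perpendicular bisector through (3.5000, -0.5000)


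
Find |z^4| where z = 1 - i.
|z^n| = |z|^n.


|z| = sqrt(1+1) = sqrt(2) = 1.4142
|z^4| = |z|^4 = (sqrt(2))^4 = 2^2 = 4

|z^4| = 4


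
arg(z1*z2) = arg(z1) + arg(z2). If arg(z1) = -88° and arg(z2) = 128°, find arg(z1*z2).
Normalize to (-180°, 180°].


arg(z1*z2) = -88° + 128° = 40°
Normalized to (-180°, 180°]: 40°

40°


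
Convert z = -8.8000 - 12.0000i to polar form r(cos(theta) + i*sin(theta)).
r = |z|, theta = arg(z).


r = sqrt(77.44+144) = sqrt(221.44) = 14.8809
theta = atan2(-12, -8.8) = -126.2538 degrees

r = 14.8809, theta = -126.2538 degrees


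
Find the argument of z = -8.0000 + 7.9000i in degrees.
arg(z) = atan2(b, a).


Re = -8, Im = 7.9
arg = atan2(7.9, -8) = 135.3603 degrees

arg(z) = 135.3603 degrees


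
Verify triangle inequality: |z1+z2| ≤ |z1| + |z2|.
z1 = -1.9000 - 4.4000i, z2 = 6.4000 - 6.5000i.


|z1| = sqrt((-1.9)^2 + (-4.4)^2) = sqrt(22.97) = 4.7927
|z2| = sqrt(6.4^2 + (-6.5)^2) = sqrt(83.21) = 9.1220
z1+z2 = 4.5000 - 10.9000i
|z1+z2| = sqrt(139.06) = 11.7924
|z1|+|z2| = 4.7927 + 9.1220 = 13.9147

|z1+z2| = 11.7924 ≤ |z1|+|z2| = 13.9147 (verified)


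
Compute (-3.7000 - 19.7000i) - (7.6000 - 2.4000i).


Real: -3.7 - 7.6 = -11.3
Imag: -19.7 + 2.4 = -17.3

-11.3000 - 17.3000i


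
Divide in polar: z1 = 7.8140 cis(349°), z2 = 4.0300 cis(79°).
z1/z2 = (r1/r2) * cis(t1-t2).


r = 7.8140 / 4.0300 = 1.9390
theta = 349° - 79° = 270° = 270° (mod 360)

1.9390 cis(270°)


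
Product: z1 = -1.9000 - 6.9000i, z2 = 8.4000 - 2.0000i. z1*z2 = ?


Real = -1.9*8.4 - (-6.9)*(-2) = -15.96 - 13.8 = -29.76
Imag = -1.9*(-2) + 8.4*(-6.9) = 3.8 - (57.96) = -54.16

-29.7600 - 54.1600i


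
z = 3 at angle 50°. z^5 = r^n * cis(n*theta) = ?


r^5 = 3^5 = 243
n*theta = 5*50° = 250° = 250° (mod 360)
a = 243*cos(250°) = -83.1109
b = 243*sin(250°) = -228.3453

243 cis(250°) = -83.1109 - 228.3453i


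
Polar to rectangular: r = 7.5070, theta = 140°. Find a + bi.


a = 7.5070*cos(140°) = 7.5070*(-0.76604) = -5.7507
b = 7.5070*sin(140°) = 7.5070*0.64279 = 4.8254

-5.7507 + 4.8254i


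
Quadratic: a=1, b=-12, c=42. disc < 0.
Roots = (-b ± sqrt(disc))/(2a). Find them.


disc = (-12)^2 - 4*1*42 = 144 - 168 = -24
sqrt(|disc|) = sqrt(24) = 4.8990
Real part = 12/(2*1) = 6.0000
Imag part = 4.8990/(2*1) = 2.4495

6.0000 ± 2.4495i


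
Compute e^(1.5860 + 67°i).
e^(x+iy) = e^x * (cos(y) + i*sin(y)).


e^1.5860 = 4.8842
cos(67°) = 0.39073
sin(67°) = 0.9205
Real = 4.8842*0.39073 = 1.9084
Imag = 4.8842*0.9205 = 4.4959

1.9084 + 4.4959i


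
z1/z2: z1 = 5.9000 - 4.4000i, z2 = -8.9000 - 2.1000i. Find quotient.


Conjugate of z2 = -8.9000 + 2.1000i
Numerator: (5.9000 - 4.4000i)(-8.9000 + 2.1000i) = -43.2700 + 51.5500i
Denominator: (-8.9)^2 + (-2.1)^2 = 83.62
Result = (-43.2700 + 51.5500i)/83.62

-0.5175 + 0.6165i


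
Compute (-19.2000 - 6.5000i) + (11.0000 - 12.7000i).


Real: -19.2 + 11 = -8.2
Imag: -6.5 - 12.7 = -19.2

-8.2000 - 19.2000i


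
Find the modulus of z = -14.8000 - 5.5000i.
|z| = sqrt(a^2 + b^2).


|z| = sqrt((-14.8)^2 + (-5.5)^2) = sqrt(219.04 + 30.25) = sqrt(249.29) = 15.7889

|z| = 15.7889


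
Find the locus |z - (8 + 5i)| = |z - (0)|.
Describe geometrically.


Equal distances means the locus is the perpendicular bisector of z1 and z2.
Midpoint = ((8+0)/2, (5+0)/2) = (4.0000, 2.5000)

Perpendicular bisector through (4.0000, 2.5000)


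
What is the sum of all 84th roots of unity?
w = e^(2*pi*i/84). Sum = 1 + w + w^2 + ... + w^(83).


The sum of all 84th roots of unity is 0.
Geometric series: (1 - w^84)/(1 - w) = (1-1)/(1-w) = 0 since w^84 = 1, w ≠ 1.
Alternatively: coefficient of z^83 in z^84 - 1 is 0.

0


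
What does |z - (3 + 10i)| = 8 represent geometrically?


|z - z0| = r is a circle with center z0 and radius r.
Center = (3, 10), radius = 8

Circle with center (3, 10) and radius 8


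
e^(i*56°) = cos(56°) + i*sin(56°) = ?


cos(56°) = 0.5592
sin(56°) = 0.8290

e^(i*56°) = 0.5592 + 0.8290i


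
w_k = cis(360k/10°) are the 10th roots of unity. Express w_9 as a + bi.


Angle = 360*9/10 = 324°
a = cos(324°) = 0.8090
b = sin(324°) = -0.5878

0.8090 - 0.5878i


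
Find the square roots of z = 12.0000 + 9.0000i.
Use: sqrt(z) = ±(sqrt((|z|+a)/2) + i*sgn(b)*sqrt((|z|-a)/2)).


|z| = sqrt(144+81) = 15.0000
sqrt((|z|+a)/2) = sqrt((15.0000+12)/2) = sqrt(13.5000) = 3.6742
sqrt((|z|-a)/2) = sqrt((15.0000-12)/2) = sqrt(1.5000) = 1.2247

±(3.6742 + 1.2247i) i.e. 3.6742 + 1.2247i and -3.6742 - 1.2247i


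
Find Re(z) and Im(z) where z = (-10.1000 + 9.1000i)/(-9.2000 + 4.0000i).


Multiply by conjugate: (-10.1000 + 9.1000i)(-9.2000 - 4.0000i) / ((-9.2)^2 + 4^2)
Numerator real = -10.1*(-9.2) + 9.1*4 = 129.32
Numerator imag = 9.1*(-9.2) - (-10.1)*4 = -43.32
Denominator = 100.64
Re(z) = 129.32/100.64 = 1.2850
Im(z) = -43.32/100.64 = -0.4304

Re(z) = 1.2850, Im(z) = -0.4304


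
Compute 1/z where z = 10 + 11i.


|z|^2 = 100+121 = 221
1/z = (10 - 11i)/221

1/z = 0.0452 - 0.0498i


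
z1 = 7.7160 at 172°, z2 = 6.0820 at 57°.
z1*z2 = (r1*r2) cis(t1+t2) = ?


r = 7.7160 * 6.0820 = 46.9287
theta = 172° + 57° = 229° = 229° (mod 360)

46.9287 cis(229°)


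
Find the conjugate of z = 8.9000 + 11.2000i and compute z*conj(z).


z_bar = 8.9000 - 11.2000i
z*z_bar = 8.9^2 + 11.2^2 = 79.21 + 125.44 = 204.65

z_bar = 8.9000 - 11.2000i, z*z_bar = 204.65


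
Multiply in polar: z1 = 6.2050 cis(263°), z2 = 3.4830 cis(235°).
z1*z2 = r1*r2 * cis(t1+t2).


r = 6.2050 * 3.4830 = 21.6120
theta = 263° + 235° = 498° = 138° (mod 360)

21.6120 cis(138°)


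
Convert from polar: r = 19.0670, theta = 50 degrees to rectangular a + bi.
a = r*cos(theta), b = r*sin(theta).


a = 19.0670*cos(50°) = 19.0670*0.642788 = 12.2560
b = 19.0670*sin(50°) = 19.0670*0.766044 = 14.6062

12.2560 + 14.6062i


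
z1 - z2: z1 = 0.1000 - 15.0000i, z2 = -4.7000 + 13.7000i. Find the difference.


Real: 0.1 + 4.7 = 4.8
Imag: -15 - 13.7 = -28.7

4.8000 - 28.7000i


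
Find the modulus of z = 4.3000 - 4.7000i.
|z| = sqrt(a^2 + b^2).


|z| = sqrt(4.3^2 + (-4.7)^2) = sqrt(18.49 + 22.09) = sqrt(40.58) = 6.3702

|z| = 6.3702


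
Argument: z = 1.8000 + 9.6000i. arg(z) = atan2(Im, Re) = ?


Re = 1.8, Im = 9.6
arg = atan2(9.6, 1.8) = 79.3803 degrees

arg(z) = 79.3803 degrees


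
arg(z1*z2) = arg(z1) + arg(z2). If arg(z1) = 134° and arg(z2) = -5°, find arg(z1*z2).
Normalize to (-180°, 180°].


arg(z1*z2) = 134° - 5° = 129°
Normalized to (-180°, 180°]: 129°

129°


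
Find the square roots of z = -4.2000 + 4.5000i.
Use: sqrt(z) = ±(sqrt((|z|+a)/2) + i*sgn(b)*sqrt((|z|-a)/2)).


|z| = sqrt(17.64+20.25) = 6.1555
sqrt((|z|+a)/2) = sqrt((6.1555+(-4.2))/2) = sqrt(0.9777) = 0.9888
sqrt((|z|-a)/2) = sqrt((6.1555-(-4.2))/2) = sqrt(5.1777) = 2.2755

±(0.9888 + 2.2755i) i.e. 0.9888 + 2.2755i and -0.9888 - 2.2755i


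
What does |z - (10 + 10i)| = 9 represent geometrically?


|z - z0| = r is a circle with center z0 and radius r.
Center = (10, 10), radius = 9

Circle with center (10, 10) and radius 9


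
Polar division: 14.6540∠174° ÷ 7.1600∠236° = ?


r = 14.6540 / 7.1600 = 2.0466
theta = 174° - 236° = -62° = 298° (mod 360)

2.0466 cis(298°)


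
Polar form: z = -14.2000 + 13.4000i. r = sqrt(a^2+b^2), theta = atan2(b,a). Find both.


r = sqrt(201.64+179.56) = sqrt(381.2) = 19.5243
theta = atan2(13.4, -14.2) = 136.6603 degrees

r = 19.5243, theta = 136.6603 degrees


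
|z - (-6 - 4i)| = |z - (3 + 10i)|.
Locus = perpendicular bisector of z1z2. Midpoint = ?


Equal distances means the locus is the perpendicular bisector of z1 and z2.
Midpoint = ((-6+3)/2, (-4+10)/2) = (-1.5000, 3.0000)

Perpendicular bisector through (-1.5000, 3.0000)


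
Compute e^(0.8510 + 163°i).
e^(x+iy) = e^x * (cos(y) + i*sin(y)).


e^0.8510 = 2.3420
cos(163°) = -0.9563
sin(163°) = 0.29237
Real = 2.3420*(-0.9563) = -2.2397
Imag = 2.3420*0.29237 = 0.6847

-2.2397 + 0.6847i


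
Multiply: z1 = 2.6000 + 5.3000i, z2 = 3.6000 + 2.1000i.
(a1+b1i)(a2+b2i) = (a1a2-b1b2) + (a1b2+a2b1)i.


Real = 2.6*3.6 - 5.3*2.1 = 9.36 - 11.13 = -1.77
Imag = 2.6*2.1 + 3.6*5.3 = 5.46 + 19.08 = 24.54

-1.7700 + 24.5400i


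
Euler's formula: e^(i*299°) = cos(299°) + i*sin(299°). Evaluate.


cos(299°) = 0.4848
sin(299°) = -0.8746

e^(i*299°) = 0.4848 - 0.8746i


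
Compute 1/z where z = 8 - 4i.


|z|^2 = 64+16 = 80
1/z = (8 + 4i)/80

1/z = 0.1000 + 0.0500i


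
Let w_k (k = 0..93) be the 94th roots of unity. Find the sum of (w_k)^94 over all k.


The roots are w_k = w^k with w = e^(2*pi*i/94), and (w^k)^94 = (w^94)^k.
So S = 1 + u + u^2 + ... + u^(93) with u = w^94.
94 = 1*94 + 0, so 94 is a multiple of 94 and u = (w^94)^1 = 1.
Every one of the 94 terms equals 1: S = 94

S = 94


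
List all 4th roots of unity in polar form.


The 4th roots of unity are cis(360k/4°) for k=0..3
Angle step = 360/4 = 90°
Primitive root: cis(90°)
Primitive root = 0 + 1.0000i

4 roots at angles: 0°, 90°, 180°, 270°


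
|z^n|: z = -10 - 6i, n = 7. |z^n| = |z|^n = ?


|z| = sqrt(100+36) = sqrt(136) = 11.6619
|z^7| = |z|^7 = (sqrt(136))^7 = 136^3 * sqrt(136) = 2515456*sqrt(136)

|z^7| = 2515456*sqrt(136) ≈ 29335005.8592


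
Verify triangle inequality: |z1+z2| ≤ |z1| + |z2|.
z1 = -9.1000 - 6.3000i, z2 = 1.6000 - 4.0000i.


|z1| = sqrt((-9.1)^2 + (-6.3)^2) = sqrt(122.5) = 11.0680
|z2| = sqrt(1.6^2 + (-4)^2) = sqrt(18.56) = 4.3081
z1+z2 = -7.5000 - 10.3000i
|z1+z2| = sqrt(162.34) = 12.7413
|z1|+|z2| = 11.0680 + 4.3081 = 15.3761

|z1+z2| = 12.7413 ≤ |z1|+|z2| = 15.3761 (verified)


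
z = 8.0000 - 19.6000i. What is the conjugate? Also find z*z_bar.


z_bar = 8.0000 + 19.6000i
z*z_bar = 8^2 + (-19.6)^2 = 64 + 384.16 = 448.16

z_bar = 8.0000 + 19.6000i, z*z_bar = 448.16


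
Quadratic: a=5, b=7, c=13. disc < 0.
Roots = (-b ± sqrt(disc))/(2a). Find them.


disc = 7^2 - 4*5*13 = 49 - 260 = -211
sqrt(|disc|) = sqrt(211) = 14.5258
Real part = -7/(2*5) = -0.7000
Imag part = 14.5258/(2*5) = 1.4526

-0.7000 ± 1.4526i


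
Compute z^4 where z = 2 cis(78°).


r^4 = 2^4 = 16
n*theta = 4*78° = 312° = 312° (mod 360)
a = 16*cos(312°) = 10.7061
b = 16*sin(312°) = -11.8903

16 cis(312°) = 10.7061 - 11.8903i


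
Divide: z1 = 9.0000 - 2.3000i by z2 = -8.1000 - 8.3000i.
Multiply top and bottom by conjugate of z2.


Conjugate of z2 = -8.1000 + 8.3000i
Numerator: (9.0000 - 2.3000i)(-8.1000 + 8.3000i) = -53.8100 + 93.3300i
Denominator: (-8.1)^2 + (-8.3)^2 = 134.5
Result = (-53.8100 + 93.3300i)/134.5

-0.4001 + 0.6939i


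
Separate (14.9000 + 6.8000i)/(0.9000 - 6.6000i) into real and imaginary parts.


Multiply by conjugate: (14.9000 + 6.8000i)(0.9000 + 6.6000i) / (0.9^2 + (-6.6)^2)
Numerator real = 14.9*0.9 + 6.8*(-6.6) = -31.47
Numerator imag = 6.8*0.9 - 14.9*(-6.6) = 104.46
Denominator = 44.37
Re(z) = -31.47/44.37 = -0.7093
Im(z) = 104.46/44.37 = 2.3543

Re(z) = -0.7093, Im(z) = 2.3543


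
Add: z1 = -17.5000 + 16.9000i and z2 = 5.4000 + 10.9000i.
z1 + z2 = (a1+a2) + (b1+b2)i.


Real: -17.5 + 5.4 = -12.1
Imag: 16.9 + 10.9 = 27.8

-12.1000 + 27.8000i


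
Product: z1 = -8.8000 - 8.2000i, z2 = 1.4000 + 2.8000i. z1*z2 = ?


Real = -8.8*1.4 - (-8.2)*2.8 = -12.32 - (-22.96) = 10.64
Imag = -8.8*2.8 + 1.4*(-8.2) = -24.64 - (11.48) = -36.12

10.6400 - 36.1200i


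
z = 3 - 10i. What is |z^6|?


|z| = sqrt(9+100) = sqrt(109) = 10.4403
|z^6| = |z|^6 = (sqrt(109))^6 = 109^3 = 1295029

|z^6| = 1295029


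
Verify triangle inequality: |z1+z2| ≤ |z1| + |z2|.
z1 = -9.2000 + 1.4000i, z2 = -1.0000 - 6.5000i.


|z1| = sqrt((-9.2)^2 + 1.4^2) = sqrt(86.6) = 9.3059
|z2| = sqrt((-1)^2 + (-6.5)^2) = sqrt(43.25) = 6.5765
z1+z2 = -10.2000 - 5.1000i
|z1+z2| = sqrt(130.05) = 11.4039
|z1|+|z2| = 9.3059 + 6.5765 = 15.8824

|z1+z2| = 11.4039 ≤ |z1|+|z2| = 15.8824 (verified)


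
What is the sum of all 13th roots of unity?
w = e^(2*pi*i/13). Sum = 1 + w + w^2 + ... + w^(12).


The sum of all 13th roots of unity is 0.
Geometric series: (1 - w^13)/(1 - w) = (1-1)/(1-w) = 0 since w^13 = 1, w ≠ 1.
Alternatively: coefficient of z^12 in z^13 - 1 is 0.

0


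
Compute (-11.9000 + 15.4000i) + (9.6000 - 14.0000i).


Real: -11.9 + 9.6 = -2.3
Imag: 15.4 - 14 = 1.4

-2.3000 + 1.4000i


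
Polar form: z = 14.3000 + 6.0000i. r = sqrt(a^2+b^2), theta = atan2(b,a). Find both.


r = sqrt(204.49+36) = sqrt(240.49) = 15.5077
theta = atan2(6, 14.3) = 22.7620 degrees

r = 15.5077, theta = 22.7620 degrees


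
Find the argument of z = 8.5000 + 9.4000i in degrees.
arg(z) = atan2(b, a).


Re = 8.5, Im = 9.4
arg = atan2(9.4, 8.5) = 47.8784 degrees

arg(z) = 47.8784 degrees


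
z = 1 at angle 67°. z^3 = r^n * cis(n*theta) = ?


r^3 = 1^3 = 1
n*theta = 3*67° = 201° = 201° (mod 360)
a = 1*cos(201°) = -0.9336
b = 1*sin(201°) = -0.3584

1 cis(201°) = -0.9336 - 0.3584i


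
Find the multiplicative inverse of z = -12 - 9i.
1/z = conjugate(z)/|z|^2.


|z|^2 = 144+81 = 225
1/z = (-12 + 9i)/225

1/z = -0.0533 + 0.0400i


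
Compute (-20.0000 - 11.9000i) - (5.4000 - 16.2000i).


Real: -20 - 5.4 = -25.4
Imag: -11.9 + 16.2 = 4.3

-25.4000 + 4.3000i


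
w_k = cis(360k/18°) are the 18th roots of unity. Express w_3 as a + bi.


Angle = 360*3/18 = 60°
a = cos(60°) = 0.5000
b = sin(60°) = 0.8660

0.5000 + 0.8660i


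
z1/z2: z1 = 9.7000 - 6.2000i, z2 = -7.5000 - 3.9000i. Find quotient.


Conjugate of z2 = -7.5000 + 3.9000i
Numerator: (9.7000 - 6.2000i)(-7.5000 + 3.9000i) = -48.5700 + 84.3300i
Denominator: (-7.5)^2 + (-3.9)^2 = 71.46
Result = (-48.5700 + 84.3300i)/71.46

-0.6797 + 1.1801i


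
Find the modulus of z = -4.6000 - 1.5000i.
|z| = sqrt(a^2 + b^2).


|z| = sqrt((-4.6)^2 + (-1.5)^2) = sqrt(21.16 + 2.25) = sqrt(23.41) = 4.8384

|z| = 4.8384


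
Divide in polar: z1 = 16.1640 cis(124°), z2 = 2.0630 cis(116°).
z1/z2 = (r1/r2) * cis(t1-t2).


r = 16.1640 / 2.0630 = 7.8352
theta = 124° - 116° = 8° = 8° (mod 360)

7.8352 cis(8°)


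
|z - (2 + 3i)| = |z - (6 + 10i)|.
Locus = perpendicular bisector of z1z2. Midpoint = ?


Equal distances means the locus is the perpendicular bisector of z1 and z2.
Midpoint = ((2+6)/2, (3+10)/2) = (4.0000, 6.5000)

Perpendicular bisector through (4.0000, 6.5000)


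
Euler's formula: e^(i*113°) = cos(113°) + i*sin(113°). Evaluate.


cos(113°) = -0.3907
sin(113°) = 0.9205

e^(i*113°) = -0.3907 + 0.9205i


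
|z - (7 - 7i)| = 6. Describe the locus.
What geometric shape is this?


|z - z0| = r is a circle with center z0 and radius r.
Center = (7, -7), radius = 6

Circle with center (7, -7) and radius 6


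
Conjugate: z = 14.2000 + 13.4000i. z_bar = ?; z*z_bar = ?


z_bar = 14.2000 - 13.4000i
z*z_bar = 14.2^2 + 13.4^2 = 201.64 + 179.56 = 381.2

z_bar = 14.2000 - 13.4000i, z*z_bar = 381.2


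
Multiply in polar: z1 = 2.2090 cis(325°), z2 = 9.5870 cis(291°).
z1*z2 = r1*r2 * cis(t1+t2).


r = 2.2090 * 9.5870 = 21.1777
theta = 325° + 291° = 616° = 256° (mod 360)

21.1777 cis(256°)


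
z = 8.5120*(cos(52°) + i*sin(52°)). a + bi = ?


a = 8.5120*cos(52°) = 8.5120*0.61566 = 5.2405
b = 8.5120*sin(52°) = 8.5120*0.788 = 6.7075

5.2405 + 6.7075i


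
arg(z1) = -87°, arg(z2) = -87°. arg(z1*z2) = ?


arg(z1*z2) = -87° - 87° = -174°
Normalized to (-180°, 180°]: -174°

-174°


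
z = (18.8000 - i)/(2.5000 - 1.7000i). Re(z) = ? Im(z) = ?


Multiply by conjugate: (18.8000 - i)(2.5000 + 1.7000i) / (2.5^2 + (-1.7)^2)
Numerator real = 18.8*2.5 - (1)*(-1.7) = 48.7
Numerator imag = -1*2.5 - 18.8*(-1.7) = 29.46
Denominator = 9.14
Re(z) = 48.7/9.14 = 5.3282
Im(z) = 29.46/9.14 = 3.2232

Re(z) = 5.3282, Im(z) = 3.2232


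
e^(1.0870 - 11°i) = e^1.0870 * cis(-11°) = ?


e^1.0870 = 2.9654
cos(-11°) = 0.98163
sin(-11°) = -0.1908
Real = 2.9654*0.98163 = 2.9109
Imag = 2.9654*(-0.1908) = -0.5658

2.9109 - 0.5658i


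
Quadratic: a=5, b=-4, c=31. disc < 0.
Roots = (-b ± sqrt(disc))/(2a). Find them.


disc = (-4)^2 - 4*5*31 = 16 - 620 = -604
sqrt(|disc|) = sqrt(604) = 24.5764
Real part = 4/(2*5) = 0.4000
Imag part = 24.5764/(2*5) = 2.4576

0.4000 ± 2.4576i


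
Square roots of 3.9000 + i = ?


|z| = sqrt(15.21+1) = 4.0262
sqrt((|z|+a)/2) = sqrt((4.0262+3.9)/2) = sqrt(3.9631) = 1.9907
sqrt((|z|-a)/2) = sqrt((4.0262-3.9)/2) = sqrt(0.0631) = 0.2512

±(1.9907 + 0.2512i) i.e. 1.9907 + 0.2512i and -1.9907 - 0.2512i


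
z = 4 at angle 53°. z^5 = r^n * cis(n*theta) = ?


r^5 = 4^5 = 1024
n*theta = 5*53° = 265° = 265° (mod 360)
a = 1024*cos(265°) = -89.2475
b = 1024*sin(265°) = -1020.1034

1024 cis(265°) = -89.2475 - 1020.1034i


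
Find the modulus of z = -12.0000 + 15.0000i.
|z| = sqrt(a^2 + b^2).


|z| = sqrt((-12)^2 + 15^2) = sqrt(144 + 225) = sqrt(369) = 19.2094

|z| = 19.2094


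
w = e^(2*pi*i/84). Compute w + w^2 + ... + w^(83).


With w = e^(2*pi*i/84), all 84 of the 84th roots of unity w^0 = 1, w, ..., w^(83) sum to 0: 1 + w + ... + w^(83) = (1 - w^84)/(1 - w) = 0 since w^84 = 1, w ≠ 1.
Removing the root 1: w + w^2 + ... + w^(83) = 0 - 1 = -1

Sum = -1


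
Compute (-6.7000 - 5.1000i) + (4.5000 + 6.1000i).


Real: -6.7 + 4.5 = -2.2
Imag: -5.1 + 6.1 = 1

-2.2000 + i


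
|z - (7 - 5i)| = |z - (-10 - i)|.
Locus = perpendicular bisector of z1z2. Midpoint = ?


Equal distances means the locus is the perpendicular bisector of z1 and z2.
Midpoint = ((7+(-10))/2, (-5+(-1))/2) = (-1.5000, -3.0000)

Perpendicular bisector through (-1.5000, -3.0000)


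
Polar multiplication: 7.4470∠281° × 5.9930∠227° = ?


r = 7.4470 * 5.9930 = 44.6299
theta = 281° + 227° = 508° = 148° (mod 360)

44.6299 cis(148°)


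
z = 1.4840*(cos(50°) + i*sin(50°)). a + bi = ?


a = 1.4840*cos(50°) = 1.4840*0.6428 = 0.9539
b = 1.4840*sin(50°) = 1.4840*0.76604 = 1.1368

0.9539 + 1.1368i


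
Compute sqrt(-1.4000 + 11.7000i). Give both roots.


|z| = sqrt(1.96+136.89) = 11.7835
sqrt((|z|+a)/2) = sqrt((11.7835+(-1.4))/2) = sqrt(5.1917) = 2.2785
sqrt((|z|-a)/2) = sqrt((11.7835-(-1.4))/2) = sqrt(6.5917) = 2.5674

±(2.2785 + 2.5674i) i.e. 2.2785 + 2.5674i and -2.2785 - 2.5674i


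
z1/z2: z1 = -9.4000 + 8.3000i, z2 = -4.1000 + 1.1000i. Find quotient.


Conjugate of z2 = -4.1000 - 1.1000i
Numerator: (-9.4000 + 8.3000i)(-4.1000 - 1.1000i) = 47.6700 - 23.6900i
Denominator: (-4.1)^2 + 1.1^2 = 18.02
Result = (47.6700 - 23.6900i)/18.02

2.6454 - 1.3147i


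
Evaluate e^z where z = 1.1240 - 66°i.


e^1.1240 = 3.0771
cos(-66°) = 0.40674
sin(-66°) = -0.91355
Real = 3.0771*0.40674 = 1.2516
Imag = 3.0771*(-0.91355) = -2.8111

1.2516 - 2.8111i


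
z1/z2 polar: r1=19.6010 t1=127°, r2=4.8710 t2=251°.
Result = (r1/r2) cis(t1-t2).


r = 19.6010 / 4.8710 = 4.0240
theta = 127° - 251° = -124° = 236° (mod 360)

4.0240 cis(236°)


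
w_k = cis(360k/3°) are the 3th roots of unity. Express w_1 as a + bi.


Angle = 360*1/3 = 120°
a = cos(120°) = -0.5000
b = sin(120°) = 0.8660

-0.5000 + 0.8660i


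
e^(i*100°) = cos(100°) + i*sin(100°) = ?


cos(100°) = -0.1736
sin(100°) = 0.9848

e^(i*100°) = -0.1736 + 0.9848i


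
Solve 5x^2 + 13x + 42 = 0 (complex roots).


disc = 13^2 - 4*5*42 = 169 - 840 = -671
sqrt(|disc|) = sqrt(671) = 25.9037
Real part = -13/(2*5) = -1.3000
Imag part = 25.9037/(2*5) = 2.5904

-1.3000 ± 2.5904i


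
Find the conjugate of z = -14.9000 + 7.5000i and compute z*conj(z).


z_bar = -14.9000 - 7.5000i
z*z_bar = (-14.9)^2 + 7.5^2 = 222.01 + 56.25 = 278.26

z_bar = -14.9000 - 7.5000i, z*z_bar = 278.26


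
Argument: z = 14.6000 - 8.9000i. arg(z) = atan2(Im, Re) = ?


Re = 14.6, Im = -8.9
arg = atan2(-8.9, 14.6) = -31.3660 degrees

arg(z) = -31.3660 degrees


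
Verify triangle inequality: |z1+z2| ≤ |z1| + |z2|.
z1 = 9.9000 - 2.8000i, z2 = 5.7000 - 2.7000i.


|z1| = sqrt(9.9^2 + (-2.8)^2) = sqrt(105.85) = 10.2883
|z2| = sqrt(5.7^2 + (-2.7)^2) = sqrt(39.78) = 6.3071
z1+z2 = 15.6000 - 5.5000i
|z1+z2| = sqrt(273.61) = 16.5412
|z1|+|z2| = 10.2883 + 6.3071 = 16.5954

|z1+z2| = 16.5412 ≤ |z1|+|z2| = 16.5954 (verified)


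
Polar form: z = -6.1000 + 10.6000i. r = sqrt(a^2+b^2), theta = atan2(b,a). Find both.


r = sqrt(37.21+112.36) = sqrt(149.57) = 12.2299
theta = atan2(10.6, -6.1) = 119.9192 degrees

r = 12.2299, theta = 119.9192 degrees


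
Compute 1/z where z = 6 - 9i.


|z|^2 = 36+81 = 117
1/z = (6 + 9i)/117

1/z = 0.0513 + 0.0769i


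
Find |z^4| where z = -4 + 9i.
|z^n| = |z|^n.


|z| = sqrt(16+81) = sqrt(97) = 9.8489
|z^4| = |z|^4 = (sqrt(97))^4 = 97^2 = 9409

|z^4| = 9409


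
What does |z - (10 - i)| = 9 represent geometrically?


|z - z0| = r is a circle with center z0 and radius r.
Center = (10, -1), radius = 9

Circle with center (10, -1) and radius 9


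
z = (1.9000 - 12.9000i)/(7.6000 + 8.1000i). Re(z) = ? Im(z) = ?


Multiply by conjugate: (1.9000 - 12.9000i)(7.6000 - 8.1000i) / (7.6^2 + 8.1^2)
Numerator real = 1.9*7.6 - (12.9)*8.1 = -90.05
Numerator imag = -12.9*7.6 - 1.9*8.1 = -113.43
Denominator = 123.37
Re(z) = -90.05/123.37 = -0.7299
Im(z) = -113.43/123.37 = -0.9194

Re(z) = -0.7299, Im(z) = -0.9194


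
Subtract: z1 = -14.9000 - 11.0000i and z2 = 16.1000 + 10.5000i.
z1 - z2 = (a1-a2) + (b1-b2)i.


Real: -14.9 - 16.1 = -31
Imag: -11 - 10.5 = -21.5

-31.0000 - 21.5000i


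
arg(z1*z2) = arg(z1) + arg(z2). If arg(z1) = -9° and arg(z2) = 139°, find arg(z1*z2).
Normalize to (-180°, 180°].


arg(z1*z2) = -9° + 139° = 130°
Normalized to (-180°, 180°]: 130°

130°


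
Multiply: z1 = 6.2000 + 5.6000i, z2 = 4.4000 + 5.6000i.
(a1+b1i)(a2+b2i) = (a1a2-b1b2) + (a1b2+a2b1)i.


Real = 6.2*4.4 - 5.6*5.6 = 27.28 - 31.36 = -4.08
Imag = 6.2*5.6 + 4.4*5.6 = 34.72 + 24.64 = 59.36

-4.0800 + 59.3600i


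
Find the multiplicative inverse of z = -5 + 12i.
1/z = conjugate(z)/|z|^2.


|z|^2 = 25+144 = 169
1/z = (-5 - 12i)/169

1/z = -0.0296 - 0.0710i


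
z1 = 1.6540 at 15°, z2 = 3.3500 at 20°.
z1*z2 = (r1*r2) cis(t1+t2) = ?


r = 1.6540 * 3.3500 = 5.5409
theta = 15° + 20° = 35° = 35° (mod 360)

5.5409 cis(35°)


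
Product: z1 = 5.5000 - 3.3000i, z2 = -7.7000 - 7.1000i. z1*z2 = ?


Real = 5.5*(-7.7) - (-3.3)*(-7.1) = -42.35 - 23.43 = -65.78
Imag = 5.5*(-7.1) - (7.7)*(-3.3) = -39.05 + 25.41 = -13.64

-65.7800 - 13.6400i


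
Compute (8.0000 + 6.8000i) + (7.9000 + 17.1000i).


Real: 8 + 7.9 = 15.9
Imag: 6.8 + 17.1 = 23.9

15.9000 + 23.9000i


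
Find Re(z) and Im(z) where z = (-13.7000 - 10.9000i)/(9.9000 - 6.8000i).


Multiply by conjugate: (-13.7000 - 10.9000i)(9.9000 + 6.8000i) / (9.9^2 + (-6.8)^2)
Numerator real = -13.7*9.9 - (10.9)*(-6.8) = -61.51
Numerator imag = -10.9*9.9 - (-13.7)*(-6.8) = -201.07
Denominator = 144.25
Re(z) = -61.51/144.25 = -0.4264
Im(z) = -201.07/144.25 = -1.3939

Re(z) = -0.4264, Im(z) = -1.3939


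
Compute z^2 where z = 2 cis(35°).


r^2 = 2^2 = 4
n*theta = 2*35° = 70° = 70° (mod 360)
a = 4*cos(70°) = 1.3681
b = 4*sin(70°) = 3.7588

4 cis(70°) = 1.3681 + 3.7588i


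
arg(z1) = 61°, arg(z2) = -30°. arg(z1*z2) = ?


arg(z1*z2) = 61° - 30° = 31°
Normalized to (-180°, 180°]: 31°

31°


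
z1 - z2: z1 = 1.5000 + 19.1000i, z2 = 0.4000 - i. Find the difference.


Real: 1.5 - 0.4 = 1.1
Imag: 19.1 + 1 = 20.1

1.1000 + 20.1000i


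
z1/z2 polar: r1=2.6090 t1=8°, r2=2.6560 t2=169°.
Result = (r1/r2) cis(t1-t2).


r = 2.6090 / 2.6560 = 0.9823
theta = 8° - 169° = -161° = 199° (mod 360)

0.9823 cis(199°)


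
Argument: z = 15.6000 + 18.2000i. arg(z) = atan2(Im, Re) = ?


Re = 15.6, Im = 18.2
arg = atan2(18.2, 15.6) = 49.3987 degrees

arg(z) = 49.3987 degrees


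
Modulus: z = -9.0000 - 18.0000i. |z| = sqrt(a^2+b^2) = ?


|z| = sqrt((-9)^2 + (-18)^2) = sqrt(81 + 324) = sqrt(405) = 20.1246

|z| = 20.1246


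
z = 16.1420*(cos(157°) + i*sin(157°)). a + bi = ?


a = 16.1420*cos(157°) = 16.1420*(-0.920505) = -14.8588
b = 16.1420*sin(157°) = 16.1420*0.39073 = 6.3072

-14.8588 + 6.3072i


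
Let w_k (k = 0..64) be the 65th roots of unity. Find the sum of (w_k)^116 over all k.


The roots are w_k = w^k with w = e^(2*pi*i/65), and (w^k)^116 = (w^116)^k.
So S = 1 + u + u^2 + ... + u^(64) with u = w^116.
116 = 1*65 + 51, so 116 is not a multiple of 65: u = (w^65)^1 * w^51 = w^51 ≠ 1 (w is a primitive 65th root), while u^65 = (w^65)^116 = 1.
Geometric series: S = (1 - u^65)/(1 - u) = (1 - 1)/(1 - u) = 0

S = 0


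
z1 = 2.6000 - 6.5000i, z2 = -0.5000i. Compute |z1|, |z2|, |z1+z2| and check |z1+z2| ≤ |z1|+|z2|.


|z1| = sqrt(2.6^2 + (-6.5)^2) = sqrt(49.01) = 7.0007
|z2| = sqrt(0^2 + (-0.5)^2) = sqrt(0.25) = 0.5000
z1+z2 = 2.6000 - 7.0000i
|z1+z2| = sqrt(55.76) = 7.4673
|z1|+|z2| = 7.0007 + 0.5000 = 7.5007

|z1+z2| = 7.4673 ≤ |z1|+|z2| = 7.5007 (verified)


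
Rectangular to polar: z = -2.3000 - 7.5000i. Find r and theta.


r = sqrt(5.29+56.25) = sqrt(61.54) = 7.8447
theta = atan2(-7.5, -2.3) = -107.0490 degrees

r = 7.8447, theta = -107.0490 degrees


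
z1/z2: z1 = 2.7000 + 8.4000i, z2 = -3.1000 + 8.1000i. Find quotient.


Conjugate of z2 = -3.1000 - 8.1000i
Numerator: (2.7000 + 8.4000i)(-3.1000 - 8.1000i) = 59.6700 - 47.9100i
Denominator: (-3.1)^2 + 8.1^2 = 75.22
Result = (59.6700 - 47.9100i)/75.22

0.7933 - 0.6369i


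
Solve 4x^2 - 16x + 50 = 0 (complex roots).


disc = (-16)^2 - 4*4*50 = 256 - 800 = -544
sqrt(|disc|) = sqrt(544) = 23.3238
Real part = 16/(2*4) = 2.0000
Imag part = 23.3238/(2*4) = 2.9155

2.0000 ± 2.9155i


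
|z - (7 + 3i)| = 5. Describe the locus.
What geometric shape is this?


|z - z0| = r is a circle with center z0 and radius r.
Center = (7, 3), radius = 5

Circle with center (7, 3) and radius 5


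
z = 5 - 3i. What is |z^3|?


|z| = sqrt(25+9) = sqrt(34) = 5.8310
|z^3| = |z|^3 = (sqrt(34))^3 = 34*sqrt(34)

|z^3| = 34*sqrt(34) ≈ 198.2524


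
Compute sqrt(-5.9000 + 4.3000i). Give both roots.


|z| = sqrt(34.81+18.49) = 7.3007
sqrt((|z|+a)/2) = sqrt((7.3007+(-5.9))/2) = sqrt(0.7003) = 0.8369
sqrt((|z|-a)/2) = sqrt((7.3007-(-5.9))/2) = sqrt(6.6003) = 2.5691

±(0.8369 + 2.5691i) i.e. 0.8369 + 2.5691i and -0.8369 - 2.5691i


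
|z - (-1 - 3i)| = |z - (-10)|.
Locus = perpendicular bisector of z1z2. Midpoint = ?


Equal distances means the locus is the perpendicular bisector of z1 and z2.
Midpoint = ((-1+(-10))/2, (-3+0)/2) = (-5.5000, -1.5000)

Perpendicular bisector through (-5.5000, -1.5000)


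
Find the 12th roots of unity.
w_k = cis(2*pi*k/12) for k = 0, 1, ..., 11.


The 12th roots of unity are cis(360k/12°) for k=0..11
Angle step = 360/12 = 30°
Primitive root: cis(30°)
Primitive root = 0.8660 + 0.5000i

12 roots at angles: 0°, 30°, 60°, 90°, 120°, 150°, 180°, 210°, 240°, 270°, 300°, 330°


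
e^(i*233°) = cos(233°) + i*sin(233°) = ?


cos(233°) = -0.6018
sin(233°) = -0.7986

e^(i*233°) = -0.6018 - 0.7986i


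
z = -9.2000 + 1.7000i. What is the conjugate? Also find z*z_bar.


z_bar = -9.2000 - 1.7000i
z*z_bar = (-9.2)^2 + 1.7^2 = 84.64 + 2.89 = 87.53

z_bar = -9.2000 - 1.7000i, z*z_bar = 87.53


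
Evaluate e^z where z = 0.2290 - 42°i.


e^0.2290 = 1.2573
cos(-42°) = 0.743145
sin(-42°) = -0.6691
Real = 1.2573*0.743145 = 0.9344
Imag = 1.2573*(-0.6691) = -0.8413

0.9344 - 0.8413i


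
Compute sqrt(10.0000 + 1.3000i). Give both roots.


|z| = sqrt(100+1.69) = 10.0841
sqrt((|z|+a)/2) = sqrt((10.0841+10)/2) = sqrt(10.0421) = 3.1689
sqrt((|z|-a)/2) = sqrt((10.0841-10)/2) = sqrt(0.0421) = 0.2051

±(3.1689 + 0.2051i) i.e. 3.1689 + 0.2051i and -3.1689 - 0.2051i


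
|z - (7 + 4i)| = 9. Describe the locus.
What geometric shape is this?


|z - z0| = r is a circle with center z0 and radius r.
Center = (7, 4), radius = 9

Circle with center (7, 4) and radius 9


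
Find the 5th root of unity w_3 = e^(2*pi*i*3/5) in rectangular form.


Angle = 360*3/5 = 216°
a = cos(216°) = -0.8090
b = sin(216°) = -0.5878

-0.8090 - 0.5878i


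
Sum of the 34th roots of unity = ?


The sum of all 34th roots of unity is 0.
Geometric series: (1 - w^34)/(1 - w) = (1-1)/(1-w) = 0 since w^34 = 1, w ≠ 1.
Alternatively: coefficient of z^33 in z^34 - 1 is 0.

0


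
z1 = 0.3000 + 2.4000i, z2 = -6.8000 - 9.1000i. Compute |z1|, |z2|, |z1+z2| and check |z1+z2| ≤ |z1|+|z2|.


|z1| = sqrt(0.3^2 + 2.4^2) = sqrt(5.85) = 2.4187
|z2| = sqrt((-6.8)^2 + (-9.1)^2) = sqrt(129.05) = 11.3600
z1+z2 = -6.5000 - 6.7000i
|z1+z2| = sqrt(87.14) = 9.3349
|z1|+|z2| = 2.4187 + 11.3600 = 13.7787

|z1+z2| = 9.3349 ≤ |z1|+|z2| = 13.7787 (verified)


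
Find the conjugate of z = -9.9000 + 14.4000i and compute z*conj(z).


z_bar = -9.9000 - 14.4000i
z*z_bar = (-9.9)^2 + 14.4^2 = 98.01 + 207.36 = 305.37

z_bar = -9.9000 - 14.4000i, z*z_bar = 305.37


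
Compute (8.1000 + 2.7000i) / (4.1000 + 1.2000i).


Conjugate of z2 = 4.1000 - 1.2000i
Numerator: (8.1000 + 2.7000i)(4.1000 - 1.2000i) = 36.4500 + 1.3500i
Denominator: 4.1^2 + 1.2^2 = 18.25
Result = (36.4500 + 1.3500i)/18.25

1.9973 + 0.0740i


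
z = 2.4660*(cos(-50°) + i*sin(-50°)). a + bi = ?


a = 2.4660*cos(-50°) = 2.4660*0.6428 = 1.5851
b = 2.4660*sin(-50°) = 2.4660*(-0.76604) = -1.8891

1.5851 - 1.8891i


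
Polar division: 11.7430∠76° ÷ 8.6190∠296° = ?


r = 11.7430 / 8.6190 = 1.3625
theta = 76° - 296° = -220° = 140° (mod 360)

1.3625 cis(140°)


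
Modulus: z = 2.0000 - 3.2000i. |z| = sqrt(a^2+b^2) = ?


|z| = sqrt(2^2 + (-3.2)^2) = sqrt(4 + 10.24) = sqrt(14.24) = 3.7736

|z| = 3.7736


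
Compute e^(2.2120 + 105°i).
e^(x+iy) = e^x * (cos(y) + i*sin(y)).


e^2.2120 = 9.13397
cos(105°) = -0.258819
sin(105°) = 0.965926
Real = 9.13397*(-0.258819) = -2.3640
Imag = 9.13397*0.965926 = 8.8227

-2.3640 + 8.8227i


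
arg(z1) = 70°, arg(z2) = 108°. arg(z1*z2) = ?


arg(z1*z2) = 70° + 108° = 178°
Normalized to (-180°, 180°]: 178°

178°


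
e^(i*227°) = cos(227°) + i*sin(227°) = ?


cos(227°) = -0.6820
sin(227°) = -0.7314

e^(i*227°) = -0.6820 - 0.7314i


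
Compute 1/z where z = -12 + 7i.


|z|^2 = 144+49 = 193
1/z = (-12 - 7i)/193

1/z = -0.0622 - 0.0363i


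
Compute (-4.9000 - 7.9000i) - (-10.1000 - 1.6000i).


Real: -4.9 + 10.1 = 5.2
Imag: -7.9 + 1.6 = -6.3

5.2000 - 6.3000i


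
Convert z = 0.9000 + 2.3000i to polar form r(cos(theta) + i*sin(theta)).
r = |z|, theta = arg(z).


r = sqrt(0.81+5.29) = sqrt(6.1) = 2.4698
theta = atan2(2.3, 0.9) = 68.6294 degrees

r = 2.4698, theta = 68.6294 degrees


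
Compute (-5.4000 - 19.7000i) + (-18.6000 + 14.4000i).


Real: -5.4 - 18.6 = -24
Imag: -19.7 + 14.4 = -5.3

-24.0000 - 5.3000i


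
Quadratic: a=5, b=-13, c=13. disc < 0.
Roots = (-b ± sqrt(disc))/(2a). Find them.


disc = (-13)^2 - 4*5*13 = 169 - 260 = -91
sqrt(|disc|) = sqrt(91) = 9.5394
Real part = 13/(2*5) = 1.3000
Imag part = 9.5394/(2*5) = 0.9539

1.3000 ± 0.9539i


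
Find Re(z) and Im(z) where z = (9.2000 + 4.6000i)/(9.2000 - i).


Multiply by conjugate: (9.2000 + 4.6000i)(9.2000 + i) / (9.2^2 + (-1)^2)
Numerator real = 9.2*9.2 + 4.6*(-1) = 80.04
Numerator imag = 4.6*9.2 - 9.2*(-1) = 51.52
Denominator = 85.64
Re(z) = 80.04/85.64 = 0.9346
Im(z) = 51.52/85.64 = 0.6016

Re(z) = 0.9346, Im(z) = 0.6016


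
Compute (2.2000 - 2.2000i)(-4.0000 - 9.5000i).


Real = 2.2*(-4) - (-2.2)*(-9.5) = -8.8 - 20.9 = -29.7
Imag = 2.2*(-9.5) - (4)*(-2.2) = -20.9 + 8.8 = -12.1

-29.7000 - 12.1000i


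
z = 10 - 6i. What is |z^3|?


|z| = sqrt(100+36) = sqrt(136) = 11.6619
|z^3| = |z|^3 = (sqrt(136))^3 = 136*sqrt(136)

|z^3| = 136*sqrt(136) ≈ 1586.0189


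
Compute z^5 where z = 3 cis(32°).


r^5 = 3^5 = 243
n*theta = 5*32° = 160° = 160° (mod 360)
a = 243*cos(160°) = -228.3453
b = 243*sin(160°) = 83.1109

243 cis(160°) = -228.3453 + 83.1109i


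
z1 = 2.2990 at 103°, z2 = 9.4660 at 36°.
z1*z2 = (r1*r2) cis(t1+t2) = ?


r = 2.2990 * 9.4660 = 21.7623
theta = 103° + 36° = 139° = 139° (mod 360)

21.7623 cis(139°)


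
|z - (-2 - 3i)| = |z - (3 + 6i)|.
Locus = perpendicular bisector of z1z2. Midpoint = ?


Equal distances means the locus is the perpendicular bisector of z1 and z2.
Midpoint = ((-2+3)/2, (-3+6)/2) = (0.5000, 1.5000)

Perpendicular bisector through (0.5000, 1.5000)


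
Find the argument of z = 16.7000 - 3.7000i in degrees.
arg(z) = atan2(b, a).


Re = 16.7, Im = -3.7
arg = atan2(-3.7, 16.7) = -12.4925 degrees

arg(z) = -12.4925 degrees


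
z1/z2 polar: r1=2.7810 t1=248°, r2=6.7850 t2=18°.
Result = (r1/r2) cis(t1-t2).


r = 2.7810 / 6.7850 = 0.4099
theta = 248° - 18° = 230° = 230° (mod 360)

0.4099 cis(230°)


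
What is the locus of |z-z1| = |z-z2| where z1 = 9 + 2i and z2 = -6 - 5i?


Equal distances means the locus is the perpendicular bisector of z1 and z2.
Midpoint = ((9+(-6))/2, (2+(-5))/2) = (1.5000, -1.5000)

Perpendicular bisector through (1.5000, -1.5000)


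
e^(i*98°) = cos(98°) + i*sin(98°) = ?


cos(98°) = -0.1392
sin(98°) = 0.9903

e^(i*98°) = -0.1392 + 0.9903i


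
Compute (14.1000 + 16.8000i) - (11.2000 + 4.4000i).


Real: 14.1 - 11.2 = 2.9
Imag: 16.8 - 4.4 = 12.4

2.9000 + 12.4000i


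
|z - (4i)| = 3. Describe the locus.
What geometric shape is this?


|z - z0| = r is a circle with center z0 and radius r.
Center = (0, 4), radius = 3

Circle with center (0, 4) and radius 3


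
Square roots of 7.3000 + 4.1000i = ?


|z| = sqrt(53.29+16.81) = 8.3726
sqrt((|z|+a)/2) = sqrt((8.3726+7.3)/2) = sqrt(7.8363) = 2.7993
sqrt((|z|-a)/2) = sqrt((8.3726-7.3)/2) = sqrt(0.5363) = 0.7323

±(2.7993 + 0.7323i) i.e. 2.7993 + 0.7323i and -2.7993 - 0.7323i


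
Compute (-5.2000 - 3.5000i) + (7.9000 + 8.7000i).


Real: -5.2 + 7.9 = 2.7
Imag: -3.5 + 8.7 = 5.2

2.7000 + 5.2000i


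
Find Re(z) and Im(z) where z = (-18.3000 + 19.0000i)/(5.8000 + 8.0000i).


Multiply by conjugate: (-18.3000 + 19.0000i)(5.8000 - 8.0000i) / (5.8^2 + 8^2)
Numerator real = -18.3*5.8 + 19*8 = 45.86
Numerator imag = 19*5.8 - (-18.3)*8 = 256.6
Denominator = 97.64
Re(z) = 45.86/97.64 = 0.4697
Im(z) = 256.6/97.64 = 2.6280

Re(z) = 0.4697, Im(z) = 2.6280


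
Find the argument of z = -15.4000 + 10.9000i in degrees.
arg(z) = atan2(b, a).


Re = -15.4, Im = 10.9
arg = atan2(10.9, -15.4) = 144.7094 degrees

arg(z) = 144.7094 degrees


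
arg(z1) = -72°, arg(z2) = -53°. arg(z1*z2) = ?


arg(z1*z2) = -72° - 53° = -125°
Normalized to (-180°, 180°]: -125°

-125°


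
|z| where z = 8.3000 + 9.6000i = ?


|z| = sqrt(8.3^2 + 9.6^2) = sqrt(68.89 + 92.16) = sqrt(161.05) = 12.6905

|z| = 12.6905


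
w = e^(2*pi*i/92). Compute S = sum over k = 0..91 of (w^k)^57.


The roots are w_k = w^k with w = e^(2*pi*i/92), and (w^k)^57 = (w^57)^k.
So S = 1 + u + u^2 + ... + u^(91) with u = w^57.
57 = 0*92 + 57, so 57 is not a multiple of 92: u = w^57 ≠ 1 (w is a primitive 92th root), while u^92 = (w^92)^57 = 1.
Geometric series: S = (1 - u^92)/(1 - u) = (1 - 1)/(1 - u) = 0

S = 0


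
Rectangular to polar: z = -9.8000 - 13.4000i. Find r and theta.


r = sqrt(96.04+179.56) = sqrt(275.6) = 16.6012
theta = atan2(-13.4, -9.8) = -126.1796 degrees

r = 16.6012, theta = -126.1796 degrees


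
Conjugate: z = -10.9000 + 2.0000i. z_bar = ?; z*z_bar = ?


z_bar = -10.9000 - 2.0000i
z*z_bar = (-10.9)^2 + 2^2 = 118.81 + 4 = 122.81

z_bar = -10.9000 - 2.0000i, z*z_bar = 122.81


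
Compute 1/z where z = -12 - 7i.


|z|^2 = 144+49 = 193
1/z = (-12 + 7i)/193

1/z = -0.0622 + 0.0363i


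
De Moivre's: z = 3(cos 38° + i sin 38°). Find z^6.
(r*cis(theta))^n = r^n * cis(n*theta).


r^6 = 3^6 = 729
n*theta = 6*38° = 228° = 228° (mod 360)
a = 729*cos(228°) = -487.7962
b = 729*sin(228°) = -541.7526

729 cis(228°) = -487.7962 - 541.7526i


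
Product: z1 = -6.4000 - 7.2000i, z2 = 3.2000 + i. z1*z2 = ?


Real = -6.4*3.2 - (-7.2)*1 = -20.48 - (-7.2) = -13.28
Imag = -6.4*1 + 3.2*(-7.2) = -6.4 - (23.04) = -29.44

-13.2800 - 29.4400i


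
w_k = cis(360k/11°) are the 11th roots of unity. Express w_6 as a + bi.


Angle = 360*6/11 = 196.3636°
a = cos(196.3636°) = -0.9595
b = sin(196.3636°) = -0.2817

-0.9595 - 0.2817i


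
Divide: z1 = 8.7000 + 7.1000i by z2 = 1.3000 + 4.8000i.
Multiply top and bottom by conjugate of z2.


Conjugate of z2 = 1.3000 - 4.8000i
Numerator: (8.7000 + 7.1000i)(1.3000 - 4.8000i) = 45.3900 - 32.5300i
Denominator: 1.3^2 + 4.8^2 = 24.73
Result = (45.3900 - 32.5300i)/24.73

1.8354 - 1.3154i


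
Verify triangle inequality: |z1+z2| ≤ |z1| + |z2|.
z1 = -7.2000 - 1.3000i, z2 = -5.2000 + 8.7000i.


|z1| = sqrt((-7.2)^2 + (-1.3)^2) = sqrt(53.53) = 7.3164
|z2| = sqrt((-5.2)^2 + 8.7^2) = sqrt(102.73) = 10.1356
z1+z2 = -12.4000 + 7.4000i
|z1+z2| = sqrt(208.52) = 14.4402
|z1|+|z2| = 7.3164 + 10.1356 = 17.4520

|z1+z2| = 14.4402 ≤ |z1|+|z2| = 17.4520 (verified)
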